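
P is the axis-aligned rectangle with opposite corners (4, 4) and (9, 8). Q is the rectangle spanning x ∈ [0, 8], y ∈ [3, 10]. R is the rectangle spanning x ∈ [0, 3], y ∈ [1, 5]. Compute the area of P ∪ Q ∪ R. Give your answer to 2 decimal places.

By inclusion–exclusion:
Individual areas: |P| = 20, |Q| = 56, |R| = 12.
|P∩Q|: x∈[4,8], y∈[4,8] → 4·4 = 16.
|P∩R| = 0 (no overlap).
|Q∩R|: x∈[0,3], y∈[3,5] → 3·2 = 6.
|P∩Q∩R| = 0.
|P ∪ Q ∪ R| = 88 − 22 + 0 = 66.00.

66.00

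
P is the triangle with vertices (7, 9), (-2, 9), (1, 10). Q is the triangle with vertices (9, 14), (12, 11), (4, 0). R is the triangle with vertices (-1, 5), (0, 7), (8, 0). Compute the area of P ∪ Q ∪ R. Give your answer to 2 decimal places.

By inclusion–exclusion:
Individual areas: |P| = 4.5, |Q| = 28.5, |R| = 11.5.
|P∩Q| = 0.
|P∩R| = 0.
|Q∩R| = 0.5124.
|P∩Q∩R| = 0.
|P ∪ Q ∪ R| = 44.5 − 0.5124 + 0 = 43.99.

43.99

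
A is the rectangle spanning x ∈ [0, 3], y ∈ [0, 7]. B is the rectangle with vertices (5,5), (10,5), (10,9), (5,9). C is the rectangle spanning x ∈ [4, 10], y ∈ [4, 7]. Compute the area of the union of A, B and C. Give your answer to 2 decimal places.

By inclusion–exclusion:
Individual areas: |A| = 21, |B| = 20, |C| = 18.
|A∩B| = 0 (no overlap).
|A∩C| = 0 (no overlap).
|B∩C|: x∈[5,10], y∈[5,7] → 5·2 = 10.
|A∩B∩C| = 0.
|A ∪ B ∪ C| = 59 − 10 + 0 = 49.00.

49.00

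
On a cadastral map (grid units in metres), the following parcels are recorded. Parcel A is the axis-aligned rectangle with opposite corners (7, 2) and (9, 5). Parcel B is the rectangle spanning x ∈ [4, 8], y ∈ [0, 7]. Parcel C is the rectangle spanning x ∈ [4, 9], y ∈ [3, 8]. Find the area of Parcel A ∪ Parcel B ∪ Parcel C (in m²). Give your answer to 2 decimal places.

38.00

By inclusion–exclusion:
Individual areas: |Parcel A| = 6, |Parcel B| = 28, |Parcel C| = 25.
|Parcel A∩Parcel B|: x∈[7,8], y∈[2,5] → 1·3 = 3.
|Parcel A∩Parcel C|: x∈[7,9], y∈[3,5] → 2·2 = 4.
|Parcel B∩Parcel C|: x∈[4,8], y∈[3,7] → 4·4 = 16.
|Parcel A∩Parcel B∩Parcel C| = 2.
|Parcel A ∪ Parcel B ∪ Parcel C| = 59 − 23 + 2 = 38.00.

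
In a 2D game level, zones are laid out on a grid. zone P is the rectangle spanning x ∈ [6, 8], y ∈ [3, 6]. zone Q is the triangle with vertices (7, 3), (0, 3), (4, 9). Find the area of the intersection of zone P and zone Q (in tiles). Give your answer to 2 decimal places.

The intersection is the polygon with vertices (6,5), (7,3), (6,3).
By the shoelace formula its area is 1.00.

1.00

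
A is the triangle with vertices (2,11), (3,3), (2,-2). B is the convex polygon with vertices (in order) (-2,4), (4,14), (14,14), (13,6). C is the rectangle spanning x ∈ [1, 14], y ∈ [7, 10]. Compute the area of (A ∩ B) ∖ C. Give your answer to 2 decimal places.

|A ∩ B| = 2.565.
|(A ∩ B) ∩ C| = 0.9375.
|(A ∩ B) ∖ C| = 2.565 − 0.9375 = 1.63.

1.63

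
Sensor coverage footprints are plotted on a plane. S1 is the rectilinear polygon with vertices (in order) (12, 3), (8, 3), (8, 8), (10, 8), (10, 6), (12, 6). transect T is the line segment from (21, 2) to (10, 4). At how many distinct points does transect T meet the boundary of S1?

1

The segment meets the boundary at (12,3.636).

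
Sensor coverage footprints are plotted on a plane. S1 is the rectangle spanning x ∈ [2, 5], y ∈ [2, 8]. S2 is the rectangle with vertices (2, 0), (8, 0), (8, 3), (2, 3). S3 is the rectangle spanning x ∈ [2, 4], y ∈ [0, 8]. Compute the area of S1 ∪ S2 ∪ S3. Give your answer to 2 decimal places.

33.00

By inclusion–exclusion:
Individual areas: |S1| = 18, |S2| = 18, |S3| = 16.
|S1∩S2|: x∈[2,5], y∈[2,3] → 3·1 = 3.
|S1∩S3|: x∈[2,4], y∈[2,8] → 2·6 = 12.
|S2∩S3|: x∈[2,4], y∈[0,3] → 2·3 = 6.
|S1∩S2∩S3| = 2.
|S1 ∪ S2 ∪ S3| = 52 − 21 + 2 = 33.00.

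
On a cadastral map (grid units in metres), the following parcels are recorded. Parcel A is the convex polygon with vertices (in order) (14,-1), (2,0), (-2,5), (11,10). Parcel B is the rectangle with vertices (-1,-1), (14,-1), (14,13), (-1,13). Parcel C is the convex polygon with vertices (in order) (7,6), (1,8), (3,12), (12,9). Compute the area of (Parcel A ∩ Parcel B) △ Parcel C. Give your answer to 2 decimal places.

116.65

|Parcel A ∩ Parcel B| = 106.1827.
|(Parcel A ∩ Parcel B) ∩ Parcel C| = 12.2667.
|(Parcel A ∩ Parcel B) △ Parcel C| = 106.1827 + 35 − 24.5333 = 116.65.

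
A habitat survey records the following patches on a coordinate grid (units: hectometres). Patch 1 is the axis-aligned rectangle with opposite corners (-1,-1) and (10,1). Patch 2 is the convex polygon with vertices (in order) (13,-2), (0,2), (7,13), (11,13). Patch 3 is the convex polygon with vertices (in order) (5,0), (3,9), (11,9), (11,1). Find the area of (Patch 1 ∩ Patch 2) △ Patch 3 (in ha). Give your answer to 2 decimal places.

|Patch 1 ∩ Patch 2| = 7.
|(Patch 1 ∩ Patch 2) ∩ Patch 3| = 2.7778.
|(Patch 1 ∩ Patch 2) △ Patch 3| = 7 + 60 − 5.5557 = 61.44.

61.44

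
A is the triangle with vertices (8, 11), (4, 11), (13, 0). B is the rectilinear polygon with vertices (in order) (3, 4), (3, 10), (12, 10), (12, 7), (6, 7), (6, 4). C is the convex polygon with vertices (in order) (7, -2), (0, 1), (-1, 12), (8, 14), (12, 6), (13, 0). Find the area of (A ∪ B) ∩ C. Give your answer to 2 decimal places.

44.98

|A ∪ B| = 48.7273.
|(A ∪ B) ∩ C| = 44.98.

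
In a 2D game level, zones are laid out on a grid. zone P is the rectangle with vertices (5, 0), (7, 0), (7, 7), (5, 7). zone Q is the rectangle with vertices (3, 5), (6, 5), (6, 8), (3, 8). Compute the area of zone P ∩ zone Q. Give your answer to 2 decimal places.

2.00

|zone P∩zone Q|: x∈[5,6], y∈[5,7] → 1·2 = 2.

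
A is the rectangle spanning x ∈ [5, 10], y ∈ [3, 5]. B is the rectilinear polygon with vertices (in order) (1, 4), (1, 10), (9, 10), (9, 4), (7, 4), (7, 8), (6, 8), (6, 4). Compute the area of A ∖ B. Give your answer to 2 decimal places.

7.00

|A| = 10, |A∩B| = 3.
|A ∖ B| = |A| − |A∩B| = 10 − 3 = 7.00.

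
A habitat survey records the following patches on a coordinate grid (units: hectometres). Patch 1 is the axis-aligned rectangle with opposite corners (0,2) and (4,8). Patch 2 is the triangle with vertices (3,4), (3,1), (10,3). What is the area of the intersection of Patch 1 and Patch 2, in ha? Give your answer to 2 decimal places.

1.93

The intersection is the polygon with vertices (4,2), (3,2), (3,4), (4,3.857).
By the shoelace formula its area is 1.93.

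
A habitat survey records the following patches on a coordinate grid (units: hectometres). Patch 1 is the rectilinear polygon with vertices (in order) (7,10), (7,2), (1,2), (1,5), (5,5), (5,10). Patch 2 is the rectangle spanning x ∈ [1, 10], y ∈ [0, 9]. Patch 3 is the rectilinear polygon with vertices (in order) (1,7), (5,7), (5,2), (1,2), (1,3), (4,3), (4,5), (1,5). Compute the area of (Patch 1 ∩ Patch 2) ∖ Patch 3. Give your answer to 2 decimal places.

|Patch 1 ∩ Patch 2| = 26.
|(Patch 1 ∩ Patch 2) ∩ Patch 3| = 6.
|(Patch 1 ∩ Patch 2) ∖ Patch 3| = 26 − 6 = 20.00.

20.00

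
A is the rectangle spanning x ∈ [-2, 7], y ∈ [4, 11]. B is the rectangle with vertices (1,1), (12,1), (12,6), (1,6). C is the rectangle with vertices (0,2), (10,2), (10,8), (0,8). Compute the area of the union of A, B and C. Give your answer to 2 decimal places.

By inclusion–exclusion:
Individual areas: |A| = 63, |B| = 55, |C| = 60.
|A∩B|: x∈[1,7], y∈[4,6] → 6·2 = 12.
|A∩C|: x∈[0,7], y∈[4,8] → 7·4 = 28.
|B∩C|: x∈[1,10], y∈[2,6] → 9·4 = 36.
|A∩B∩C| = 12.
|A ∪ B ∪ C| = 178 − 76 + 12 = 114.00.

114.00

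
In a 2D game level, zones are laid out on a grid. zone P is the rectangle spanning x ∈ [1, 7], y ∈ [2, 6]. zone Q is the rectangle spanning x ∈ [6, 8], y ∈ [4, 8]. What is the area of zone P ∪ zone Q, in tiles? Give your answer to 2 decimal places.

By inclusion–exclusion:
Individual areas: |zone P| = 24, |zone Q| = 8.
|zone P∩zone Q|: x∈[6,7], y∈[4,6] → 1·2 = 2.
|zone P ∪ zone Q| = 32 − 2 = 30.00.

30.00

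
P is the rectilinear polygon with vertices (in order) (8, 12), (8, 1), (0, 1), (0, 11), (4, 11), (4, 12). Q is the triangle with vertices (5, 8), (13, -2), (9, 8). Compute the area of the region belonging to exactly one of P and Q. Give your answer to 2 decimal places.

|P| = 84, |Q| = 20, |P∩Q| = 5.625.
|P △ Q| = |P| + |Q| − 2·|P∩Q| = 84 + 20 − 11.25 = 92.75.

92.75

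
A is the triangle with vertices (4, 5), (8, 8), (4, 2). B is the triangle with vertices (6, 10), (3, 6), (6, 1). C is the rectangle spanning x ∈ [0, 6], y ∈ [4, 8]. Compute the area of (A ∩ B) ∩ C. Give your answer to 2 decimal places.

The region (A ∩ B) ∩ C is the polygon with vertices (6,5), (5.333,4), (4.2,4), (4,4.333), (4,5), (6,6.5).
By the shoelace formula its area is 3.13.

3.13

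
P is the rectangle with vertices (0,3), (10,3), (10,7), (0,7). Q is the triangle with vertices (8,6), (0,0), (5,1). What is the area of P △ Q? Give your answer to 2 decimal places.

|P| = 40, |Q| = 11, |P∩Q| = 3.3.
|P △ Q| = |P| + |Q| − 2·|P∩Q| = 40 + 11 − 6.6 = 44.40.

44.40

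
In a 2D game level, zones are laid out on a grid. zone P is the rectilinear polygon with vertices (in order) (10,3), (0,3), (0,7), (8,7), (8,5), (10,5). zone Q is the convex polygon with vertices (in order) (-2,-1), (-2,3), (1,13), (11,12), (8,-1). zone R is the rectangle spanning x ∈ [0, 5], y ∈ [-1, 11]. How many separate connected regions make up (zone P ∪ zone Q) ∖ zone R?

2

(zone P ∪ zone Q) ∖ zone R splits into 2 disjoint pieces (area 69.7923, area 14.6667).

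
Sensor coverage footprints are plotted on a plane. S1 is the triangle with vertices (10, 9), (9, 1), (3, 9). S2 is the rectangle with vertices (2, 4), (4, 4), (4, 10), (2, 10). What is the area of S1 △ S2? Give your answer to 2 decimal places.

|S1| = 28, |S2| = 12, |S1∩S2| = 0.6667.
|S1 △ S2| = |S1| + |S2| − 2·|S1∩S2| = 28 + 12 − 1.3333 = 38.67.

38.67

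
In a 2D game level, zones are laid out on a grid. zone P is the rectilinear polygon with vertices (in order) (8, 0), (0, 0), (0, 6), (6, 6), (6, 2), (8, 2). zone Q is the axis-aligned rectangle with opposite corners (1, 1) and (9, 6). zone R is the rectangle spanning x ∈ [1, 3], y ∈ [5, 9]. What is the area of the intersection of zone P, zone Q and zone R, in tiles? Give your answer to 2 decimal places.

2.00

The intersection is the polygon with vertices (1,6), (3,6), (3,5), (1,5).
By the shoelace formula its area is 2.00.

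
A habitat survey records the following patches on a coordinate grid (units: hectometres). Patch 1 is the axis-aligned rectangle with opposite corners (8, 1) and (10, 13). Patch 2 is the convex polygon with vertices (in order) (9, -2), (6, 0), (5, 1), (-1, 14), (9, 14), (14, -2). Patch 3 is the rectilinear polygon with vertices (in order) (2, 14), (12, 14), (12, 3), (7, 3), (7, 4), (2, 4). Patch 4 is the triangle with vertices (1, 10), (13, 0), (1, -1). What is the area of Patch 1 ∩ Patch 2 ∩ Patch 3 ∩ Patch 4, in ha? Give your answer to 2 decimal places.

0.82

The intersection is the polygon with vertices (8,3), (8,4.167), (9.4,3).
By the shoelace formula its area is 0.82.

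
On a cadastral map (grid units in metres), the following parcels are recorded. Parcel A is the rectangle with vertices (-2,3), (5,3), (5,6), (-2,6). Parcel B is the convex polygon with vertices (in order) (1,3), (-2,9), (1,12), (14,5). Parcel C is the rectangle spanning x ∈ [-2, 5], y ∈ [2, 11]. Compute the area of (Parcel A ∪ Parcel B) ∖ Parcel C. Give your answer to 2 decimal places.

29.47

|Parcel A ∪ Parcel B| = 79.9808.
|(Parcel A ∪ Parcel B) ∩ Parcel C| = 50.5137.
|(Parcel A ∪ Parcel B) ∖ Parcel C| = 79.9808 − 50.5137 = 29.47.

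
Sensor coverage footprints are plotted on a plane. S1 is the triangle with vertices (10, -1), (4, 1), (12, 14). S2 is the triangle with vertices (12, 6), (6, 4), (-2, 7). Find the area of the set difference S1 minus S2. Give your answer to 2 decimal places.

41.34

|S1| = 47, |S1∩S2| = 5.6638.
|S1 ∖ S2| = |S1| − |S1∩S2| = 47 − 5.6638 = 41.34.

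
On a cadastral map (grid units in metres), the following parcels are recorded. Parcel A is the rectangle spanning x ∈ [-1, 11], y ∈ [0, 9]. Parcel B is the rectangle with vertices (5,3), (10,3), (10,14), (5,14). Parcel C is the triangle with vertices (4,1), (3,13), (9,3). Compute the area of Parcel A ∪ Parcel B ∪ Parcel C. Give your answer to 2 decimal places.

By inclusion–exclusion:
Individual areas: |Parcel A| = 108, |Parcel B| = 55, |Parcel C| = 31.
|Parcel A∩Parcel B|: x∈[5,10], y∈[3,9] → 5·6 = 30.
|Parcel A∩Parcel C| = 26.8667.
|Parcel B∩Parcel C| = 13.3333.
|Parcel A∩Parcel B∩Parcel C| = 13.2.
|Parcel A ∪ Parcel B ∪ Parcel C| = 194 − 70.2 + 13.2 = 137.00.

137.00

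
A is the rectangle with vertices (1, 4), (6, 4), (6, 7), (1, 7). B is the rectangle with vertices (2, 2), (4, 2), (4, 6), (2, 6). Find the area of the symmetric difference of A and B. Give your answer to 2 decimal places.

15.00

|A∩B|: x∈[2,4], y∈[4,6] → 2·2 = 4.
|A △ B| = |A| + |B| − 2·|A∩B| = 15 + 8 − 8 = 15.00.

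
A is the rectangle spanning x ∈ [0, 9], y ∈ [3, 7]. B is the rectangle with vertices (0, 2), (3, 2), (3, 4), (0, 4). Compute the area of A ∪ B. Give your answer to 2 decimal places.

By inclusion–exclusion:
Individual areas: |A| = 36, |B| = 6.
|A∩B|: x∈[0,3], y∈[3,4] → 3·1 = 3.
|A ∪ B| = 42 − 3 = 39.00.

39.00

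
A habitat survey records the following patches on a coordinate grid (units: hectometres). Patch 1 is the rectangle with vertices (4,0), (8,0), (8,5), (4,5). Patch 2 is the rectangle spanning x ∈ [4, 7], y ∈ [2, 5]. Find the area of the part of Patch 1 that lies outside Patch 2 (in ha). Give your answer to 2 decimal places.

|Patch 1∩Patch 2|: x∈[4,7], y∈[2,5] → 3·3 = 9.
|Patch 1| = 20.
|Patch 1 ∖ Patch 2| = |Patch 1| − |Patch 1∩Patch 2| = 20 − 9 = 11.00.

11.00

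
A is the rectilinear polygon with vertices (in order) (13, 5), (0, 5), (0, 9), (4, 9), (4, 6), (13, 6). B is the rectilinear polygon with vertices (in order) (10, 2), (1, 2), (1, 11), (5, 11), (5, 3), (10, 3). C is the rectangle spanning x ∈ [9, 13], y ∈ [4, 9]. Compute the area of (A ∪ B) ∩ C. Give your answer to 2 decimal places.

4.00

The region (A ∪ B) ∩ C is the polygon with vertices (13,6), (13,5), (9,5), (9,6).
By the shoelace formula its area is 4.00.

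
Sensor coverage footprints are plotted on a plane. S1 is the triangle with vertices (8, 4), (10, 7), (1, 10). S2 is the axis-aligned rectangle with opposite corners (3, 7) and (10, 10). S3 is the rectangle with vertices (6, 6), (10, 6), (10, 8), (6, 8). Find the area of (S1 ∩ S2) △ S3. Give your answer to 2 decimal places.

|S1 ∩ S2| = 7.2024.
|(S1 ∩ S2) ∩ S3| = 2.5.
|(S1 ∩ S2) △ S3| = 7.2024 + 8 − 5 = 10.20.

10.20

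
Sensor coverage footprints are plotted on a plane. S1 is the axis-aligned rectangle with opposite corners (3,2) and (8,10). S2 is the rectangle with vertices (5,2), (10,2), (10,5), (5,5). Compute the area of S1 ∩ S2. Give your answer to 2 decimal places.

|S1∩S2|: x∈[5,8], y∈[2,5] → 3·3 = 9.

9.00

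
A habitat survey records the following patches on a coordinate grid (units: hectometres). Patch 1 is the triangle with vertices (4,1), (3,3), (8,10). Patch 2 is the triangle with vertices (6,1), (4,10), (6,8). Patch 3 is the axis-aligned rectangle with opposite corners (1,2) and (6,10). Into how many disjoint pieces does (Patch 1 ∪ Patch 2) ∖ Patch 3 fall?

3

(Patch 1 ∪ Patch 2) ∖ Patch 3 splits into 3 disjoint pieces (area 1.7, area 0.1111, area 0.4722).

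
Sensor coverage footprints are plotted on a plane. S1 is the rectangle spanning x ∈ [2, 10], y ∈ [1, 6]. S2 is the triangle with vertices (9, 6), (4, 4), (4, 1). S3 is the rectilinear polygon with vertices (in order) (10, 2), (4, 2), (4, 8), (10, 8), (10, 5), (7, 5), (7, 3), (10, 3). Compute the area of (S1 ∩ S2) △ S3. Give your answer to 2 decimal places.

|S1 ∩ S2| = 7.5.
|(S1 ∩ S2) ∩ S3| = 6.5.
|(S1 ∩ S2) △ S3| = 7.5 + 30 − 13 = 24.50.

24.50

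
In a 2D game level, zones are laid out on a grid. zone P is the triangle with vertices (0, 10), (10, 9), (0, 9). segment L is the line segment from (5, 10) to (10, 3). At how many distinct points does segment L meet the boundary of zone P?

The segment meets the boundary at (5.714,9), (5.385,9.462).

2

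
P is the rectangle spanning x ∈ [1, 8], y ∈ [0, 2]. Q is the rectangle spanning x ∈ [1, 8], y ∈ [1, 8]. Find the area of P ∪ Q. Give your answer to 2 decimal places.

By inclusion–exclusion:
Individual areas: |P| = 14, |Q| = 49.
|P∩Q|: x∈[1,8], y∈[1,2] → 7·1 = 7.
|P ∪ Q| = 63 − 7 = 56.00.

56.00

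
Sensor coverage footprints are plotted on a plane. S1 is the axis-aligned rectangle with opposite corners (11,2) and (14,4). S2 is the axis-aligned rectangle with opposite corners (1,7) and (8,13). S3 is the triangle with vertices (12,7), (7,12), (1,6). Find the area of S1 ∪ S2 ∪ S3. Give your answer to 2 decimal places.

61.00

By inclusion–exclusion:
Individual areas: |S1| = 6, |S2| = 42, |S3| = 30.
|S1∩S2| = 0 (no overlap).
|S1∩S3| = 0.
|S2∩S3| = 17.
|S1∩S2∩S3| = 0.
|S1 ∪ S2 ∪ S3| = 78 − 17 + 0 = 61.00.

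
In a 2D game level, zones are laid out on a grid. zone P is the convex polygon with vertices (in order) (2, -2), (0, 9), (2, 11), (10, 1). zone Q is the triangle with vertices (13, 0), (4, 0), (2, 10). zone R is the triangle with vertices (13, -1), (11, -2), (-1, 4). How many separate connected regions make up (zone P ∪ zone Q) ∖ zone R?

2

(zone P ∪ zone Q) ∖ zone R splits into 2 disjoint pieces (area 55.0979, area 13.5964).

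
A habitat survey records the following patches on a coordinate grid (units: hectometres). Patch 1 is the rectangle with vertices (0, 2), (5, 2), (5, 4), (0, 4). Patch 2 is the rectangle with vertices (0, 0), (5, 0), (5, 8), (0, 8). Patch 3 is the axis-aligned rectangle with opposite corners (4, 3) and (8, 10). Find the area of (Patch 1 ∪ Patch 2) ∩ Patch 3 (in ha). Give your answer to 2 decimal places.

The region (Patch 1 ∪ Patch 2) ∩ Patch 3 is the polygon with vertices (5,8), (5,4), (5,3), (4,3), (4,8).
By the shoelace formula its area is 5.00.

5.00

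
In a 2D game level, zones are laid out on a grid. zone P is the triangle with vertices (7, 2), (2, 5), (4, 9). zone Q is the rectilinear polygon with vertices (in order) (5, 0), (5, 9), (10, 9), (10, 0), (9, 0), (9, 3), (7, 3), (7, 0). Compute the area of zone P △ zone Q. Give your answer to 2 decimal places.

|zone P| = 13, |zone Q| = 39, |zone P∩zone Q| = 3.4667.
|zone P △ zone Q| = |zone P| + |zone Q| − 2·|zone P∩zone Q| = 13 + 39 − 6.9333 = 45.07.

45.07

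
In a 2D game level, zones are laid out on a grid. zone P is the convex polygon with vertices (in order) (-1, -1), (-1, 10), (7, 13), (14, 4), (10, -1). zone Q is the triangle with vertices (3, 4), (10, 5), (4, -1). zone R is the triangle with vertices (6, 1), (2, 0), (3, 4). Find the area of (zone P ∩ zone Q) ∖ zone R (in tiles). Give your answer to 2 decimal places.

|zone P ∩ zone Q| = 18.
|(zone P ∩ zone Q) ∩ zone R| = 4.2857.
|(zone P ∩ zone Q) ∖ zone R| = 18 − 4.2857 = 13.71.

13.71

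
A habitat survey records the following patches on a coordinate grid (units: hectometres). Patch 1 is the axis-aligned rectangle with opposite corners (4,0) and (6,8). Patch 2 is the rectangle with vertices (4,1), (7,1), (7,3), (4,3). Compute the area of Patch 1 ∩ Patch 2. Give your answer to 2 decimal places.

4.00

|Patch 1∩Patch 2|: x∈[4,6], y∈[1,3] → 2·2 = 4.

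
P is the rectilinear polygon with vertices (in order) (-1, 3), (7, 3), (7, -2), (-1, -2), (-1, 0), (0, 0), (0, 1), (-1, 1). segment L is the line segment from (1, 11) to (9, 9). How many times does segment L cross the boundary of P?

0

The segment lies entirely outside P and never meets its boundary.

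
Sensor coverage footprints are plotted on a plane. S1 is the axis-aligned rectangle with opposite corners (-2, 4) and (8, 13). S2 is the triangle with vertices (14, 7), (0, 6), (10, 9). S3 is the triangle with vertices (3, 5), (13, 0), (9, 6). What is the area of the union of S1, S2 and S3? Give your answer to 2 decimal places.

112.60

By inclusion–exclusion:
Individual areas: |S1| = 90, |S2| = 16, |S3| = 20.
|S1∩S2| = 7.3143.
|S1∩S3| = 6.0833.
|S2∩S3| = 0.
|S1∩S2∩S3| = 0.
|S1 ∪ S2 ∪ S3| = 126 − 13.3976 + 0 = 112.60.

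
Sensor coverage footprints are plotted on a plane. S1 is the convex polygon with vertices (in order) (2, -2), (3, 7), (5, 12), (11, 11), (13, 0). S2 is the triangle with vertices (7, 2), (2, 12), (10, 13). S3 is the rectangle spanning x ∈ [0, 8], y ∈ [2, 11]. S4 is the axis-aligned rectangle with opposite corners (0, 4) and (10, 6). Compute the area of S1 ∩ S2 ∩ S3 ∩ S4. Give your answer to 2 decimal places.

4.62

The intersection is the polygon with vertices (5,6), (8,6), (8,5.667), (7.545,4), (6,4).
By the shoelace formula its area is 4.62.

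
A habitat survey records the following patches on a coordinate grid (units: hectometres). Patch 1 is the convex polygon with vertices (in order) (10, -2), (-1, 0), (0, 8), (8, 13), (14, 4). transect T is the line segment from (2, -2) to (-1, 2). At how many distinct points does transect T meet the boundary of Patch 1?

The segment meets the boundary at (-0.786,1.714), (0.737,-0.316).

2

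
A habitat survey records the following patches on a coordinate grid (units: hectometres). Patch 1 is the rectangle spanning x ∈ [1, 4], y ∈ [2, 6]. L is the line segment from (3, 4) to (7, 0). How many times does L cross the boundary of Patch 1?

1

The segment meets the boundary at (4,3).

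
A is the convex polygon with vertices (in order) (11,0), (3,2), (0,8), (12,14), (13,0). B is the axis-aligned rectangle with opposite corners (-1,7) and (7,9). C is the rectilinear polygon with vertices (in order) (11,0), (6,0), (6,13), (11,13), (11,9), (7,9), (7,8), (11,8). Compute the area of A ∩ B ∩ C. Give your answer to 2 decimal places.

2.00

The intersection is the polygon with vertices (7,9), (7,8), (7,7), (6,7), (6,9).
By the shoelace formula its area is 2.00.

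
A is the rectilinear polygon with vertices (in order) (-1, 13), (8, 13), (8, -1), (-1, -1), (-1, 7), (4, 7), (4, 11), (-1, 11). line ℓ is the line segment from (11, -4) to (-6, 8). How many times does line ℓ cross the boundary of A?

The segment meets the boundary at (-1,4.471), (6.75,-1).

2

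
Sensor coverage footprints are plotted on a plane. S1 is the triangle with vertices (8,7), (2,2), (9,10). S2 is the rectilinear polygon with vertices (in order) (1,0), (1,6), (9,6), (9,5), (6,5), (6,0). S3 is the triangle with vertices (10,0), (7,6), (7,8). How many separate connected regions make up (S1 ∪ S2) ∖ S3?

3

(S1 ∪ S2) ∖ S3 splits into 3 disjoint pieces (area 32.519, area 1.0625, area 2.1615).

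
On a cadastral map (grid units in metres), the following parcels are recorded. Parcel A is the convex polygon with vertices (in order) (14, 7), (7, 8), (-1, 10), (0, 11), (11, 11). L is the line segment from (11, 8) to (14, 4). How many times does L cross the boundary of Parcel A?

The segment meets the boundary at (11.48,7.36).

1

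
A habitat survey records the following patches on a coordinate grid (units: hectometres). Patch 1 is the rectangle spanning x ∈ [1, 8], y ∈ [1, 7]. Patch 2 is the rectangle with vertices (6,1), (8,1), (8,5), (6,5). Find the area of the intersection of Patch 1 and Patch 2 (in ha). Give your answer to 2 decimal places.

8.00

|Patch 1∩Patch 2|: x∈[6,8], y∈[1,5] → 2·4 = 8.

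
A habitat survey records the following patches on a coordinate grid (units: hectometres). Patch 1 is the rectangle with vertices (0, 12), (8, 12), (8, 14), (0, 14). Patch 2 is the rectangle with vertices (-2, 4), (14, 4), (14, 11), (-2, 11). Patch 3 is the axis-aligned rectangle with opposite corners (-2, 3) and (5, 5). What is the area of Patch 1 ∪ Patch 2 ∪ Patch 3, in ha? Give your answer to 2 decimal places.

135.00

By inclusion–exclusion:
Individual areas: |Patch 1| = 16, |Patch 2| = 112, |Patch 3| = 14.
|Patch 1∩Patch 2| = 0 (no overlap).
|Patch 1∩Patch 3| = 0 (no overlap).
|Patch 2∩Patch 3|: x∈[-2,5], y∈[4,5] → 7·1 = 7.
|Patch 1∩Patch 2∩Patch 3| = 0.
|Patch 1 ∪ Patch 2 ∪ Patch 3| = 142 − 7 + 0 = 135.00.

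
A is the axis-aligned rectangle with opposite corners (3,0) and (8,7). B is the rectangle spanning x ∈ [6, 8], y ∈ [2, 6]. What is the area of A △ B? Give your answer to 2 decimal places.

27.00

|A∩B|: x∈[6,8], y∈[2,6] → 2·4 = 8.
|A △ B| = |A| + |B| − 2·|A∩B| = 35 + 8 − 16 = 27.00.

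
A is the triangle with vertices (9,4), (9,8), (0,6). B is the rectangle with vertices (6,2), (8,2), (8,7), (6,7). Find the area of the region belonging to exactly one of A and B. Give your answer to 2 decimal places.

17.78

|A| = 18, |B| = 10, |A∩B| = 5.1111.
|A △ B| = |A| + |B| − 2·|A∩B| = 18 + 10 − 10.2222 = 17.78.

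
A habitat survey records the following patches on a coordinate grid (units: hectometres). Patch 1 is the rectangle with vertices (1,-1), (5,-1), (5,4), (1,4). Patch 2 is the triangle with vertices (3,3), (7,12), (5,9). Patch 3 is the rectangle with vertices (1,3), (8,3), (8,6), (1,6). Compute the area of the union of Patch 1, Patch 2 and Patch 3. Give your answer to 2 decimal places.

By inclusion–exclusion:
Individual areas: |Patch 1| = 20, |Patch 2| = 3, |Patch 3| = 21.
|Patch 1∩Patch 2| = 0.0556.
|Patch 1∩Patch 3|: x∈[1,5], y∈[3,4] → 4·1 = 4.
|Patch 2∩Patch 3| = 0.5.
|Patch 1∩Patch 2∩Patch 3| = 0.0556.
|Patch 1 ∪ Patch 2 ∪ Patch 3| = 44 − 4.5556 + 0.0556 = 39.50.

39.50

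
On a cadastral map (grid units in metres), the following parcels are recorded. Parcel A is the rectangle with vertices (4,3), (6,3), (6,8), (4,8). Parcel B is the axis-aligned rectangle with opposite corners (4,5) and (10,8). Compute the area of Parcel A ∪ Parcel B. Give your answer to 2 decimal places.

By inclusion–exclusion:
Individual areas: |Parcel A| = 10, |Parcel B| = 18.
|Parcel A∩Parcel B|: x∈[4,6], y∈[5,8] → 2·3 = 6.
|Parcel A ∪ Parcel B| = 28 − 6 = 22.00.

22.00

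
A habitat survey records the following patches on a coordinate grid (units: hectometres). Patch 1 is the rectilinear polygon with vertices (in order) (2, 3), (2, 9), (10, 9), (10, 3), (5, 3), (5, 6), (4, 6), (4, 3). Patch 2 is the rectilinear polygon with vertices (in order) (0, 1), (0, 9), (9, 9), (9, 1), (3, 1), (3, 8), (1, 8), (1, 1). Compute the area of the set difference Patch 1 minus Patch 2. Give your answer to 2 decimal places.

11.00

|Patch 1| = 45, |Patch 1∩Patch 2| = 34.
|Patch 1 ∖ Patch 2| = |Patch 1| − |Patch 1∩Patch 2| = 45 − 34 = 11.00.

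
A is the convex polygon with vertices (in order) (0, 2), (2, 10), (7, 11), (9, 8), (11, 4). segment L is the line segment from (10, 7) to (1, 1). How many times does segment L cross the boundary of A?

The segment meets the boundary at (3.438,2.625), (9.625,6.75).

2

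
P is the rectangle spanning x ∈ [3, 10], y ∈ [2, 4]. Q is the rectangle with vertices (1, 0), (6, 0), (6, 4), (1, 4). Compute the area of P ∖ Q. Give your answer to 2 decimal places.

8.00

|P∩Q|: x∈[3,6], y∈[2,4] → 3·2 = 6.
|P| = 14.
|P ∖ Q| = |P| − |P∩Q| = 14 − 6 = 8.00.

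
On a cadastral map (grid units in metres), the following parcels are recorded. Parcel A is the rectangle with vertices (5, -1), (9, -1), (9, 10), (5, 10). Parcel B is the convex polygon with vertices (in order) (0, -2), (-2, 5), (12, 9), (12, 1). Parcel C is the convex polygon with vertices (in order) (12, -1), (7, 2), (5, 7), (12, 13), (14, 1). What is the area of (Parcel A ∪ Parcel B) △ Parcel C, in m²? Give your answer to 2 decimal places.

92.99

|Parcel A ∪ Parcel B| = 113.7143.
|(Parcel A ∪ Parcel B) ∩ Parcel C| = 46.6113.
|(Parcel A ∪ Parcel B) △ Parcel C| = 113.7143 + 72.5 − 93.2227 = 92.99.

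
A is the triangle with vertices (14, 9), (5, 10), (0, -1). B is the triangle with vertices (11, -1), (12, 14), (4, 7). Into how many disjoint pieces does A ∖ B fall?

2

A ∖ B splits into 2 disjoint pieces (area 2.3419, area 22.7587).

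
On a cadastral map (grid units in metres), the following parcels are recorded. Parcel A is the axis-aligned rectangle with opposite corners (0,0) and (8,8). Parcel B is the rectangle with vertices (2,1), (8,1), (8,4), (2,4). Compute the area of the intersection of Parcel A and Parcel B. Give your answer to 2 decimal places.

18.00

|Parcel A∩Parcel B|: x∈[2,8], y∈[1,4] → 6·3 = 18.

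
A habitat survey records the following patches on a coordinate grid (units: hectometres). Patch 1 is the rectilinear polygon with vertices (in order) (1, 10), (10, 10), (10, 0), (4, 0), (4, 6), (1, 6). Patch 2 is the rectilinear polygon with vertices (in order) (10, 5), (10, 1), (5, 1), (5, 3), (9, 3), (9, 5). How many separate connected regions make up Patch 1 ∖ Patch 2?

1

Patch 1 ∖ Patch 2 is a single connected region.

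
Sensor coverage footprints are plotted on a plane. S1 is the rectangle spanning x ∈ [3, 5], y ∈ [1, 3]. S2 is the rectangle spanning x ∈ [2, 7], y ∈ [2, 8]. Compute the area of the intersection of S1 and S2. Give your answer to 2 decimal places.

2.00

|S1∩S2|: x∈[3,5], y∈[2,3] → 2·1 = 2.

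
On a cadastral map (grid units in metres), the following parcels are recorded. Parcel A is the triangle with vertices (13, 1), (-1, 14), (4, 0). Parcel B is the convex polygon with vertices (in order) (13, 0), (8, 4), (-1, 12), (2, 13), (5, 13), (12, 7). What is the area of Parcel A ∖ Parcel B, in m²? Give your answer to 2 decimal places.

|Parcel A| = 65.5, |Parcel A∩Parcel B| = 20.4461.
|Parcel A ∖ Parcel B| = |Parcel A| − |Parcel A∩Parcel B| = 65.5 − 20.4461 = 45.05.

45.05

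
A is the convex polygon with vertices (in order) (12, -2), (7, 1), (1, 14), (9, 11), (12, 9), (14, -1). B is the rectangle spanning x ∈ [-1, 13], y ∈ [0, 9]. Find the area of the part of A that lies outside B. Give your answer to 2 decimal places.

|A| = 98.5, |A∩B| = 65.4359.
|A ∖ B| = |A| − |A∩B| = 98.5 − 65.4359 = 33.06.

33.06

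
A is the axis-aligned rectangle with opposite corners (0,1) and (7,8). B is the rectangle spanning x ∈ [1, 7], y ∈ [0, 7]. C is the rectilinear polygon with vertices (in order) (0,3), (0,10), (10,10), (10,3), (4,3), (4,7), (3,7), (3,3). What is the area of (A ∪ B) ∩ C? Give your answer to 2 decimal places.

|A ∪ B| = 55.
|(A ∪ B) ∩ C| = 31.00.

31.00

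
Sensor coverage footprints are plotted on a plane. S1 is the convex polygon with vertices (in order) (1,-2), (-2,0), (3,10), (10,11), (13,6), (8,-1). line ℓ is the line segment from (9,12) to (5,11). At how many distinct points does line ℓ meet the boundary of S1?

The segment lies entirely outside S1 and never meets its boundary.

0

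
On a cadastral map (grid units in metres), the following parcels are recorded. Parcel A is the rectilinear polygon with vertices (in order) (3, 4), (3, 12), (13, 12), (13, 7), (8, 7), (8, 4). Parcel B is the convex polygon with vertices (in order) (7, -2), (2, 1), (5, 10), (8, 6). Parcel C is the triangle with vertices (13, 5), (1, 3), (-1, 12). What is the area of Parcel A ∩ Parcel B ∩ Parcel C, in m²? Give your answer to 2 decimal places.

The intersection is the polygon with vertices (4.714,9.143), (6.2,8.4), (8,6), (7.766,4.128), (7,4), (3,4).
By the shoelace formula its area is 16.96.

16.96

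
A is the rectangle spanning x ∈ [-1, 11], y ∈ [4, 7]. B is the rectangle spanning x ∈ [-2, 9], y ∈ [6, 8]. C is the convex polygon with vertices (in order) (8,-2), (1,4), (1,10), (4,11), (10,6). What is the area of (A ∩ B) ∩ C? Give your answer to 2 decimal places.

7.98

The region (A ∩ B) ∩ C is the polygon with vertices (8.8,7), (9,6.833), (9,6), (1,6), (1,7).
By the shoelace formula its area is 7.98.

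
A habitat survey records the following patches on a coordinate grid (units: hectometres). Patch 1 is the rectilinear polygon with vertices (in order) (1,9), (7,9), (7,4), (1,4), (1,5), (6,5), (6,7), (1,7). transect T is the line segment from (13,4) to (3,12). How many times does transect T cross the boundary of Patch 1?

2

The segment meets the boundary at (6.75,9), (7,8.8).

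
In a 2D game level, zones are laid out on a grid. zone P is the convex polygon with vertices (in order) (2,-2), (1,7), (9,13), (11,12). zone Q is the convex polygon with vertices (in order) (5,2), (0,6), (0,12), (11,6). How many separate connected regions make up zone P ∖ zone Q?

2

zone P ∖ zone Q splits into 2 disjoint pieces (area 11.1919, area 16.8187).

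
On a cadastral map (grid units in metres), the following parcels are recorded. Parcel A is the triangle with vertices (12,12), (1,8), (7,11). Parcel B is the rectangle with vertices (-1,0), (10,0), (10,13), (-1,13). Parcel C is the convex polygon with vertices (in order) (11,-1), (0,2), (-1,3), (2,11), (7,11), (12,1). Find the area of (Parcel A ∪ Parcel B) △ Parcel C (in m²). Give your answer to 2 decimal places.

|Parcel A ∪ Parcel B| = 143.3273.
|(Parcel A ∪ Parcel B) ∩ Parcel C| = 90.1667.
|(Parcel A ∪ Parcel B) △ Parcel C| = 143.3273 + 98 − 180.3333 = 60.99.

60.99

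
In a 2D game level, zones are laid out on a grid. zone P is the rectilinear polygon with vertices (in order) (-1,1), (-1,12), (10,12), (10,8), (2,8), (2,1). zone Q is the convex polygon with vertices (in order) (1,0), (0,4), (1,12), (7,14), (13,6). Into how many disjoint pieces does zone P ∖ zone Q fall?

2

zone P ∖ zone Q splits into 2 disjoint pieces (area 16.125, area 1.5).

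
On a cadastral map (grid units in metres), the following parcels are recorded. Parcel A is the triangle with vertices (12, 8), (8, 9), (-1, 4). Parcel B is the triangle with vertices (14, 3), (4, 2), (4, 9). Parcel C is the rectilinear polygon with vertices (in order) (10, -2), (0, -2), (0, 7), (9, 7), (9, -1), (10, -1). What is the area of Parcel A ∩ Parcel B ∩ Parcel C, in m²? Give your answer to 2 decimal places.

3.22

The intersection is the polygon with vertices (7.814,6.712), (4,5.538), (4,6.778), (4.4,7), (7.333,7).
By the shoelace formula its area is 3.22.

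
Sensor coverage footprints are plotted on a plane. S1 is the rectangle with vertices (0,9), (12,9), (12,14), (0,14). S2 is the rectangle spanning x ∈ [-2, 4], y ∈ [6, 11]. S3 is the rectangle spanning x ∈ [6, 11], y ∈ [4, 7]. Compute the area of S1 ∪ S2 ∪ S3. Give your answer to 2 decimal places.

97.00

By inclusion–exclusion:
Individual areas: |S1| = 60, |S2| = 30, |S3| = 15.
|S1∩S2|: x∈[0,4], y∈[9,11] → 4·2 = 8.
|S1∩S3| = 0 (no overlap).
|S2∩S3| = 0 (no overlap).
|S1∩S2∩S3| = 0.
|S1 ∪ S2 ∪ S3| = 105 − 8 + 0 = 97.00.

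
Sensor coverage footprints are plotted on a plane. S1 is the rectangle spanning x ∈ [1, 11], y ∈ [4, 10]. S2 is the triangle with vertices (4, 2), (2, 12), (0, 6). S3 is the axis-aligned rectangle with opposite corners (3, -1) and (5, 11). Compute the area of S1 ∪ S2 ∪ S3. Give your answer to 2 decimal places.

By inclusion–exclusion:
Individual areas: |S1| = 60, |S2| = 16, |S3| = 24.
|S1∩S2| = 11.3333.
|S1∩S3|: x∈[3,5], y∈[4,10] → 2·6 = 12.
|S2∩S3| = 2.
|S1∩S2∩S3| = 0.9.
|S1 ∪ S2 ∪ S3| = 100 − 25.3333 + 0.9 = 75.57.

75.57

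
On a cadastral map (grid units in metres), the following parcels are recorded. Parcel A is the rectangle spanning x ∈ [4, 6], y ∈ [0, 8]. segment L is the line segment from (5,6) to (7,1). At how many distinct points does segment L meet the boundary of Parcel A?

1

The segment meets the boundary at (6,3.5).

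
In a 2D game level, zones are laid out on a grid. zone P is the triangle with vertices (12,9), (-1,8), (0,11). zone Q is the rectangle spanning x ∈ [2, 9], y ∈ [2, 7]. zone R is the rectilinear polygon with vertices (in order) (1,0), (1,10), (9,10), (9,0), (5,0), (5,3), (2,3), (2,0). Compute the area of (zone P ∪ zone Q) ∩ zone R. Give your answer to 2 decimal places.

43.56

|zone P ∪ zone Q| = 54.
|(zone P ∪ zone Q) ∩ zone R| = 43.56.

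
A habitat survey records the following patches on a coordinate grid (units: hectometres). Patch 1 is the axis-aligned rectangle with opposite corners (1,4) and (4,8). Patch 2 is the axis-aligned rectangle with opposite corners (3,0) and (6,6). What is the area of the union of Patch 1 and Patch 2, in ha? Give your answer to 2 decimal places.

28.00

By inclusion–exclusion:
Individual areas: |Patch 1| = 12, |Patch 2| = 18.
|Patch 1∩Patch 2|: x∈[3,4], y∈[4,6] → 1·2 = 2.
|Patch 1 ∪ Patch 2| = 30 − 2 = 28.00.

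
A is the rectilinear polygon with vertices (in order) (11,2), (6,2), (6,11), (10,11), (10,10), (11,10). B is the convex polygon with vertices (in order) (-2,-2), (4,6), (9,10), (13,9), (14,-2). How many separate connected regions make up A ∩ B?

1

A ∩ B is a single connected region.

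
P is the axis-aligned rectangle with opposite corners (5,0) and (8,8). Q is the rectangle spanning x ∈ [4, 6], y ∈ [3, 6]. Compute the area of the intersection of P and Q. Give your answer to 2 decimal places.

3.00

|P∩Q|: x∈[5,6], y∈[3,6] → 1·3 = 3.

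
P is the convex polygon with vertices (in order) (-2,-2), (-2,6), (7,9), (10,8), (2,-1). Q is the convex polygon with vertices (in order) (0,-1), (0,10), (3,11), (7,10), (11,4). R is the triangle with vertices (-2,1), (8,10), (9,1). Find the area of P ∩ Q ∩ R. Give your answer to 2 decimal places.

33.18

The intersection is the polygon with vertices (7.857,8.714), (8.2,8.2), (8.42,6.222), (3.778,1), (0,1), (0,2.8), (6.824,8.941), (7,9).
By the shoelace formula its area is 33.18.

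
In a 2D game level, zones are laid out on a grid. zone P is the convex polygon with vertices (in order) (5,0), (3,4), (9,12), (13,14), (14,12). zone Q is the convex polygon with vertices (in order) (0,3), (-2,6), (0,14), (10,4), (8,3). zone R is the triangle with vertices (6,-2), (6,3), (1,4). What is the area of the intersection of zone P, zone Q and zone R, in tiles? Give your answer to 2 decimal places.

0.69

The intersection is the polygon with vertices (3.5,3), (3.222,3.556), (6,3).
By the shoelace formula its area is 0.69.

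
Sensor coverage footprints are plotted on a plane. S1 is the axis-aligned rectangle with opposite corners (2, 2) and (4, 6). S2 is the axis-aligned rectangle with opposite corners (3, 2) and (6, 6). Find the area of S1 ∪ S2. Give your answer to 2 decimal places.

By inclusion–exclusion:
Individual areas: |S1| = 8, |S2| = 12.
|S1∩S2|: x∈[3,4], y∈[2,6] → 1·4 = 4.
|S1 ∪ S2| = 20 − 4 = 16.00.

16.00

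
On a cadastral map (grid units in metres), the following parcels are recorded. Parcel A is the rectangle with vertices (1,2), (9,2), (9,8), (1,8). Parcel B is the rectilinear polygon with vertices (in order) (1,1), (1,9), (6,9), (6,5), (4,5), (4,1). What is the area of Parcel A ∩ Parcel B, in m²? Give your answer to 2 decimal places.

The intersection is the polygon with vertices (6,8), (6,5), (4,5), (4,2), (1,2), (1,8).
By the shoelace formula its area is 24.00.

24.00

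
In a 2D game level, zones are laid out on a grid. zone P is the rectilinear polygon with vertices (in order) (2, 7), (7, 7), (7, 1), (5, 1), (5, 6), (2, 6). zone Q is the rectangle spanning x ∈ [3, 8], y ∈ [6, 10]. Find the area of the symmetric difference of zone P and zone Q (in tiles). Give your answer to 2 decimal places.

27.00

|zone P| = 15, |zone Q| = 20, |zone P∩zone Q| = 4.
|zone P △ zone Q| = |zone P| + |zone Q| − 2·|zone P∩zone Q| = 15 + 20 − 8 = 27.00.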